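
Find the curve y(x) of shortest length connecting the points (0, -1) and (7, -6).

Arc-length functional: J[y] = ∫ sqrt(1 + (y')^2) dx.
Lagrangian L = sqrt(1 + (y')^2) has no explicit y dependence, so ∂L/∂y = 0 and the Euler-Lagrange equation gives
    d/dx( y' / sqrt(1 + (y')^2) ) = 0  ⇒  y' / sqrt(1 + (y')^2) = const.
Hence y' is constant, so y(x) is affine.
Fitting the endpoints (0, -1) and (7, -6):
    slope m = ((-6) − (-1)) / (7 − 0) = -5/7,
    intercept c = (-1) − m·0 = -1.
Extremal: y(x) = (-5/7) x - 1.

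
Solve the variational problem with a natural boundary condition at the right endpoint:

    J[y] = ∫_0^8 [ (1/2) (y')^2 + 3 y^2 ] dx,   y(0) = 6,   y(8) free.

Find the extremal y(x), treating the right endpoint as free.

The Lagrangian L = (1/2) (y')^2 + 3 y^2 gives
    ∂L/∂y = 6 y,   ∂L/∂y' = y'.
Euler-Lagrange: y'' − 6 y = 0.
With k = sqrt(6), the general solution is
    y(x) = A cosh(sqrt(6) x) + B sinh(sqrt(6) x).
Fixed left endpoint y(0) = 6 ⇒ A = 6.
The right endpoint x = 8 is free, so the natural (transversality) condition is ∂L/∂y' |_{x=8} = 0, i.e. y'(8) = 0.
Compute y'(x) = A k sinh(k x) + B k cosh(k x), so
    y'(8) = A k sinh(k·8) + B k cosh(k·8) = 0
    ⇒ B = −A tanh(k·8) = − 6 tanh(sqrt(6)·8).
Therefore the extremal is
    y(x) = 6 cosh(sqrt(6) x) − 6 tanh(sqrt(6)·8) sinh(sqrt(6) x).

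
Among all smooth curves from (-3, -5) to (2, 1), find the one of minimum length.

Arc-length functional: J[y] = ∫ sqrt(1 + (y')^2) dx.
Lagrangian L = sqrt(1 + (y')^2) has no explicit y dependence, so ∂L/∂y = 0 and the Euler-Lagrange equation gives
    d/dx( y' / sqrt(1 + (y')^2) ) = 0  ⇒  y' / sqrt(1 + (y')^2) = const.
Hence y' is constant, so y(x) is affine.
Fitting the endpoints (-3, -5) and (2, 1):
    slope m = (1 − (-5)) / (2 − (-3)) = 6/5,
    intercept c = (-5) − m·(-3) = -7/5.
Extremal: y(x) = (6/5) x - 7/5.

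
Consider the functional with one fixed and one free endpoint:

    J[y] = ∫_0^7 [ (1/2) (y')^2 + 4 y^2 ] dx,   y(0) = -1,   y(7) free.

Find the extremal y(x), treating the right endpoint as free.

The Lagrangian L = (1/2) (y')^2 + 4 y^2 gives
    ∂L/∂y = 8 y,   ∂L/∂y' = y'.
Euler-Lagrange: y'' − 8 y = 0.
With k = sqrt(8), the general solution is
    y(x) = A cosh(sqrt(8) x) + B sinh(sqrt(8) x).
Fixed left endpoint y(0) = -1 ⇒ A = -1.
The right endpoint x = 7 is free, so the natural (transversality) condition is ∂L/∂y' |_{x=7} = 0, i.e. y'(7) = 0.
Compute y'(x) = A k sinh(k x) + B k cosh(k x), so
    y'(7) = A k sinh(k·7) + B k cosh(k·7) = 0
    ⇒ B = −A tanh(k·7) = tanh(sqrt(8)·7).
Therefore the extremal is
    y(x) = −cosh(sqrt(8) x) + tanh(sqrt(8)·7) sinh(sqrt(8) x).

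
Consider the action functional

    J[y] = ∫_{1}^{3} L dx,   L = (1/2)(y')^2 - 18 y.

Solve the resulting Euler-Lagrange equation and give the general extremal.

The Lagrangian is L = (1/2)(y')^2 - 18 y.
∂L/∂y = -18.
∂L/∂y' = y'.
The Euler-Lagrange equation d/dx(∂L/∂y') − ∂L/∂y = 0 becomes:
    y'' + 18 = 0
General solution: y(x) = -9 x^2 + A x + B, where A and B are arbitrary constants fixed by the endpoint conditions.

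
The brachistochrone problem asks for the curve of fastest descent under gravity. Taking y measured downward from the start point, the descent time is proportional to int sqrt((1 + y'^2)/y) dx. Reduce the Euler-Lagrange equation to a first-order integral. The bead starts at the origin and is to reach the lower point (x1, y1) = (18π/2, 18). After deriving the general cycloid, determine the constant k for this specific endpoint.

The Lagrangian L = sqrt((1 + y'^2) / y) has no explicit x dependence, so the Beltrami identity applies:
    L − y' ∂L/∂y' = C.
Compute ∂L/∂y' = y' / sqrt(y (1 + y'^2)).
Substitute:
    sqrt((1 + y'^2)/y) − y'·y' / sqrt(y (1 + y'^2))
    = (1 + y'^2) / sqrt(y (1 + y'^2)) − y'^2 / sqrt(y (1 + y'^2))
    = 1 / sqrt(y (1 + y'^2)) = C.
Squaring and rearranging gives the first integral
    y (1 + y'^2) = 1/C^2 =: k   (constant).
Solving this first-order ODE by the substitution
    y = (k/2)(1 − cos θ)
yields the cycloid parameterisation
    x(θ) = (k/2)(θ − sin θ),   y(θ) = (k/2)(1 − cos θ).
The constant k is fixed by the endpoint condition.
Now fit the given lower endpoint (x1, y1) = (18π/2, 18). At the bottom of the first arch (θ = π), the parametric equations give
    y(π) = (k/2)(1 − cos π) = k,
    x(π) = (k/2)(π − sin π) = kπ/2.
Matching y(π) = 18 gives k = 18, consistent with x(π) = 18π/2. Therefore the specific cycloid is
    x(θ) = (18/2)(θ − sin θ),   y(θ) = (18/2)(1 − cos θ).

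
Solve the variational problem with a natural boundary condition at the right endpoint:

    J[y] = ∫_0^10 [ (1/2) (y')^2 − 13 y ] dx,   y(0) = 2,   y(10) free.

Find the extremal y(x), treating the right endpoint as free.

The Lagrangian L = (1/2) (y')^2 − 13 y gives
    ∂L/∂y = −13,   ∂L/∂y' = y'.
Euler-Lagrange: d/dx(y') − (−13) = 0, i.e. y'' + 13 = 0, so
    y(x) = −(13/2) x^2 + C1 x + C2.
Fixed left endpoint y(0) = 2 ⇒ C2 = 2.
The right endpoint x = 10 is free, so the natural (transversality) condition is ∂L/∂y' |_{x=10} = 0, i.e. y'(10) = 0.
Compute y'(x) = −13 x + C1, so y'(10) = −130 + C1 = 0 ⇒ C1 = 130.
Therefore the extremal is
    y(x) = −(13/2) x^2 + 130 x + 2.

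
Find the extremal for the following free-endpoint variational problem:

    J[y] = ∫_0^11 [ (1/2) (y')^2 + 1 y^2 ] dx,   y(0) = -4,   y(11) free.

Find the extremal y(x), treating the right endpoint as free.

The Lagrangian L = (1/2) (y')^2 + 1 y^2 gives
    ∂L/∂y = 2 y,   ∂L/∂y' = y'.
Euler-Lagrange: y'' − 2 y = 0.
With k = sqrt(2), the general solution is
    y(x) = A cosh(sqrt(2) x) + B sinh(sqrt(2) x).
Fixed left endpoint y(0) = -4 ⇒ A = -4.
The right endpoint x = 11 is free, so the natural (transversality) condition is ∂L/∂y' |_{x=11} = 0, i.e. y'(11) = 0.
Compute y'(x) = A k sinh(k x) + B k cosh(k x), so
    y'(11) = A k sinh(k·11) + B k cosh(k·11) = 0
    ⇒ B = −A tanh(k·11) = 4 tanh(sqrt(2)·11).
Therefore the extremal is
    y(x) = −4 cosh(sqrt(2) x) + 4 tanh(sqrt(2)·11) sinh(sqrt(2) x).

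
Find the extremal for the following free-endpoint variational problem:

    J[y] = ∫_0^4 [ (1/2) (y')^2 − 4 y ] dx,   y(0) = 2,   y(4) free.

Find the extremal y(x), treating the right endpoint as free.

The Lagrangian L = (1/2) (y')^2 − 4 y gives
    ∂L/∂y = −4,   ∂L/∂y' = y'.
Euler-Lagrange: d/dx(y') − (−4) = 0, i.e. y'' + 4 = 0, so
    y(x) = −(4/2) x^2 + C1 x + C2.
Fixed left endpoint y(0) = 2 ⇒ C2 = 2.
The right endpoint x = 4 is free, so the natural (transversality) condition is ∂L/∂y' |_{x=4} = 0, i.e. y'(4) = 0.
Compute y'(x) = −4 x + C1, so y'(4) = −16 + C1 = 0 ⇒ C1 = 16.
Therefore the extremal is
    y(x) = −2 x^2 + 16 x + 2.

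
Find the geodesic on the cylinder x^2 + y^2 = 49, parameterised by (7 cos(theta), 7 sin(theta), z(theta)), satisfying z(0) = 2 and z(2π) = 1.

Parameterise the cylinder of radius R = 7 as
    r(θ) = (7 cos θ, 7 sin θ, z(θ)).
The arc-length element is
    ds = sqrt(49 + (dz/dθ)^2) dθ,
so the Lagrangian is L = sqrt(49 + z'^2).
L depends on z' only, not on z or θ, so ∂L/∂z = 0 and
    ∂L/∂z' = z' / sqrt(49 + z'^2).
The Euler-Lagrange equation gives
    d/dθ( z' / sqrt(49 + z'^2) ) = 0,
so z' is constant. Integrating once:
    z(θ) = a θ + b,
a helix on the cylinder (a straight line when the cylinder is unrolled). The constants a, b are determined by the endpoint conditions.
With endpoint conditions z(0) = 2 and z(2π) = 1: from z(0) = b we get b = 2, and a·2π + 2 = 1 gives a = -1/(2π), so
    z(θ) = (-1/(2π)) θ + 2.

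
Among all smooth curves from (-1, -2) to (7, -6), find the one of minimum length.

Arc-length functional: J[y] = ∫ sqrt(1 + (y')^2) dx.
Lagrangian L = sqrt(1 + (y')^2) has no explicit y dependence, so ∂L/∂y = 0 and the Euler-Lagrange equation gives
    d/dx( y' / sqrt(1 + (y')^2) ) = 0  ⇒  y' / sqrt(1 + (y')^2) = const.
Hence y' is constant, so y(x) is affine.
Fitting the endpoints (-1, -2) and (7, -6):
    slope m = ((-6) − (-2)) / (7 − (-1)) = -1/2,
    intercept c = (-2) − m·(-1) = -5/2.
Extremal: y(x) = (-1/2) x - 5/2.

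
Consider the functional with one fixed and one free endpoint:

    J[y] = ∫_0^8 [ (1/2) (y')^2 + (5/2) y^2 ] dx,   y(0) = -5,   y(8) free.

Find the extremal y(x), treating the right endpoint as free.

The Lagrangian L = (1/2) (y')^2 + (5/2) y^2 gives
    ∂L/∂y = 5 y,   ∂L/∂y' = y'.
Euler-Lagrange: y'' − 5 y = 0.
With k = sqrt(5), the general solution is
    y(x) = A cosh(sqrt(5) x) + B sinh(sqrt(5) x).
Fixed left endpoint y(0) = -5 ⇒ A = -5.
The right endpoint x = 8 is free, so the natural (transversality) condition is ∂L/∂y' |_{x=8} = 0, i.e. y'(8) = 0.
Compute y'(x) = A k sinh(k x) + B k cosh(k x), so
    y'(8) = A k sinh(k·8) + B k cosh(k·8) = 0
    ⇒ B = −A tanh(k·8) = 5 tanh(sqrt(5)·8).
Therefore the extremal is
    y(x) = −5 cosh(sqrt(5) x) + 5 tanh(sqrt(5)·8) sinh(sqrt(5) x).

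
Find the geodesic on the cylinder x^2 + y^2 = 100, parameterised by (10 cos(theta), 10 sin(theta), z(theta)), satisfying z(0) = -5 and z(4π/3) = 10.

Parameterise the cylinder of radius R = 10 as
    r(θ) = (10 cos θ, 10 sin θ, z(θ)).
The arc-length element is
    ds = sqrt(100 + (dz/dθ)^2) dθ,
so the Lagrangian is L = sqrt(100 + z'^2).
L depends on z' only, not on z or θ, so ∂L/∂z = 0 and
    ∂L/∂z' = z' / sqrt(100 + z'^2).
The Euler-Lagrange equation gives
    d/dθ( z' / sqrt(100 + z'^2) ) = 0,
so z' is constant. Integrating once:
    z(θ) = a θ + b,
a helix on the cylinder (a straight line when the cylinder is unrolled). The constants a, b are determined by the endpoint conditions.
With endpoint conditions z(0) = -5 and z(4π/3) = 10: from z(0) = b we get b = -5, and a·4π/3 + -5 = 10 gives a = 45/(4π), so
    z(θ) = (45/(4π)) θ − 5.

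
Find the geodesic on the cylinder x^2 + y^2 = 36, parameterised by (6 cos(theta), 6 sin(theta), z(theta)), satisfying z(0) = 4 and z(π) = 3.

Parameterise the cylinder of radius R = 6 as
    r(θ) = (6 cos θ, 6 sin θ, z(θ)).
The arc-length element is
    ds = sqrt(36 + (dz/dθ)^2) dθ,
so the Lagrangian is L = sqrt(36 + z'^2).
L depends on z' only, not on z or θ, so ∂L/∂z = 0 and
    ∂L/∂z' = z' / sqrt(36 + z'^2).
The Euler-Lagrange equation gives
    d/dθ( z' / sqrt(36 + z'^2) ) = 0,
so z' is constant. Integrating once:
    z(θ) = a θ + b,
a helix on the cylinder (a straight line when the cylinder is unrolled). The constants a, b are determined by the endpoint conditions.
With endpoint conditions z(0) = 4 and z(π) = 3: from z(0) = b we get b = 4, and a·π + 4 = 3 gives a = -1/π, so
    z(θ) = (-1/π) θ + 4.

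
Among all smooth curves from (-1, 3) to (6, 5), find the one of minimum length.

Arc-length functional: J[y] = ∫ sqrt(1 + (y')^2) dx.
Lagrangian L = sqrt(1 + (y')^2) has no explicit y dependence, so ∂L/∂y = 0 and the Euler-Lagrange equation gives
    d/dx( y' / sqrt(1 + (y')^2) ) = 0  ⇒  y' / sqrt(1 + (y')^2) = const.
Hence y' is constant, so y(x) is affine.
Fitting the endpoints (-1, 3) and (6, 5):
    slope m = (5 − 3) / (6 − (-1)) = 2/7,
    intercept c = 3 − m·(-1) = 23/7.
Extremal: y(x) = (2/7) x + 23/7.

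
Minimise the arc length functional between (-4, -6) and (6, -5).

Arc-length functional: J[y] = ∫ sqrt(1 + (y')^2) dx.
Lagrangian L = sqrt(1 + (y')^2) has no explicit y dependence, so ∂L/∂y = 0 and the Euler-Lagrange equation gives
    d/dx( y' / sqrt(1 + (y')^2) ) = 0  ⇒  y' / sqrt(1 + (y')^2) = const.
Hence y' is constant, so y(x) is affine.
Fitting the endpoints (-4, -6) and (6, -5):
    slope m = ((-5) − (-6)) / (6 − (-4)) = 1/10,
    intercept c = (-6) − m·(-4) = -28/5.
Extremal: y(x) = (1/10) x - 28/5.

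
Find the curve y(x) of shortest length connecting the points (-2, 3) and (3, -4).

Arc-length functional: J[y] = ∫ sqrt(1 + (y')^2) dx.
Lagrangian L = sqrt(1 + (y')^2) has no explicit y dependence, so ∂L/∂y = 0 and the Euler-Lagrange equation gives
    d/dx( y' / sqrt(1 + (y')^2) ) = 0  ⇒  y' / sqrt(1 + (y')^2) = const.
Hence y' is constant, so y(x) is affine.
Fitting the endpoints (-2, 3) and (3, -4):
    slope m = ((-4) − 3) / (3 − (-2)) = -7/5,
    intercept c = 3 − m·(-2) = 1/5.
Extremal: y(x) = (-7/5) x + 1/5.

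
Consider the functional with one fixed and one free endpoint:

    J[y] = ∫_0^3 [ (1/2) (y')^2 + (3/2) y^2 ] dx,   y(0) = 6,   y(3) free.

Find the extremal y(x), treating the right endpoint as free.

The Lagrangian L = (1/2) (y')^2 + (3/2) y^2 gives
    ∂L/∂y = 3 y,   ∂L/∂y' = y'.
Euler-Lagrange: y'' − 3 y = 0.
With k = sqrt(3), the general solution is
    y(x) = A cosh(sqrt(3) x) + B sinh(sqrt(3) x).
Fixed left endpoint y(0) = 6 ⇒ A = 6.
The right endpoint x = 3 is free, so the natural (transversality) condition is ∂L/∂y' |_{x=3} = 0, i.e. y'(3) = 0.
Compute y'(x) = A k sinh(k x) + B k cosh(k x), so
    y'(3) = A k sinh(k·3) + B k cosh(k·3) = 0
    ⇒ B = −A tanh(k·3) = − 6 tanh(sqrt(3)·3).
Therefore the extremal is
    y(x) = 6 cosh(sqrt(3) x) − 6 tanh(sqrt(3)·3) sinh(sqrt(3) x).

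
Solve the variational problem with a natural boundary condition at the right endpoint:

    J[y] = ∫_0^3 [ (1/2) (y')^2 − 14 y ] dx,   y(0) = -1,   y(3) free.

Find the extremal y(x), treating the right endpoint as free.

The Lagrangian L = (1/2) (y')^2 − 14 y gives
    ∂L/∂y = −14,   ∂L/∂y' = y'.
Euler-Lagrange: d/dx(y') − (−14) = 0, i.e. y'' + 14 = 0, so
    y(x) = −(14/2) x^2 + C1 x + C2.
Fixed left endpoint y(0) = -1 ⇒ C2 = -1.
The right endpoint x = 3 is free, so the natural (transversality) condition is ∂L/∂y' |_{x=3} = 0, i.e. y'(3) = 0.
Compute y'(x) = −14 x + C1, so y'(3) = −42 + C1 = 0 ⇒ C1 = 42.
Therefore the extremal is
    y(x) = −7 x^2 + 42 x − 1.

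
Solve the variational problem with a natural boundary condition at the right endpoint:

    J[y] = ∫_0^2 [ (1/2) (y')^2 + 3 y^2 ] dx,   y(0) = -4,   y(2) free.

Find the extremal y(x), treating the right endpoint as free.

The Lagrangian L = (1/2) (y')^2 + 3 y^2 gives
    ∂L/∂y = 6 y,   ∂L/∂y' = y'.
Euler-Lagrange: y'' − 6 y = 0.
With k = sqrt(6), the general solution is
    y(x) = A cosh(sqrt(6) x) + B sinh(sqrt(6) x).
Fixed left endpoint y(0) = -4 ⇒ A = -4.
The right endpoint x = 2 is free, so the natural (transversality) condition is ∂L/∂y' |_{x=2} = 0, i.e. y'(2) = 0.
Compute y'(x) = A k sinh(k x) + B k cosh(k x), so
    y'(2) = A k sinh(k·2) + B k cosh(k·2) = 0
    ⇒ B = −A tanh(k·2) = 4 tanh(sqrt(6)·2).
Therefore the extremal is
    y(x) = −4 cosh(sqrt(6) x) + 4 tanh(sqrt(6)·2) sinh(sqrt(6) x).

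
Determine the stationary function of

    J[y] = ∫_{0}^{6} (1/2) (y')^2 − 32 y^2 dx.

The Lagrangian is L = (1/2) (y')^2 − 32 y^2.
Compute ∂L/∂y = -64y, ∂L/∂y' = y'.
The Euler-Lagrange equation d/dx(∂L/∂y') − ∂L/∂y = 0 reduces to
    y'' + 64 y = 0.
Its general solution is
    y(x) = A sin(8x) + B cos(8x),
with A, B fixed by the endpoint conditions.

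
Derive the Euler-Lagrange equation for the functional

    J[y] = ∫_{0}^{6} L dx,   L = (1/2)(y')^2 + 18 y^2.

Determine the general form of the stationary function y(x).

The Lagrangian is L = (1/2)(y')^2 + 18 y^2.
∂L/∂y = 36y.
∂L/∂y' = y'.
The Euler-Lagrange equation d/dx(∂L/∂y') − ∂L/∂y = 0 becomes:
    y'' - 36 y = 0
General solution: y(x) = A e^(6x) + B e^(-6x), where A and B are arbitrary constants fixed by the endpoint conditions.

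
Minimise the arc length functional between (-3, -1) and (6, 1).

Arc-length functional: J[y] = ∫ sqrt(1 + (y')^2) dx.
Lagrangian L = sqrt(1 + (y')^2) has no explicit y dependence, so ∂L/∂y = 0 and the Euler-Lagrange equation gives
    d/dx( y' / sqrt(1 + (y')^2) ) = 0  ⇒  y' / sqrt(1 + (y')^2) = const.
Hence y' is constant, so y(x) is affine.
Fitting the endpoints (-3, -1) and (6, 1):
    slope m = (1 − (-1)) / (6 − (-3)) = 2/9,
    intercept c = (-1) − m·(-3) = -1/3.
Extremal: y(x) = (2/9) x - 1/3.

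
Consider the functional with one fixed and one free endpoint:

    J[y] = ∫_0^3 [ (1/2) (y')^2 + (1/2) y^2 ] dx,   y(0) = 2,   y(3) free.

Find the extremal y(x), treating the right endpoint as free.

The Lagrangian L = (1/2) (y')^2 + (1/2) y^2 gives
    ∂L/∂y = 1 y,   ∂L/∂y' = y'.
Euler-Lagrange: y'' − y = 0.
With k = 1, the general solution is
    y(x) = A cosh(x) + B sinh(x).
Fixed left endpoint y(0) = 2 ⇒ A = 2.
The right endpoint x = 3 is free, so the natural (transversality) condition is ∂L/∂y' |_{x=3} = 0, i.e. y'(3) = 0.
Compute y'(x) = A k sinh(k x) + B k cosh(k x), so
    y'(3) = A k sinh(k·3) + B k cosh(k·3) = 0
    ⇒ B = −A tanh(k·3) = − 2 tanh(1·3).
Therefore the extremal is
    y(x) = 2 cosh(1 x) − 2 tanh(1·3) sinh(1 x).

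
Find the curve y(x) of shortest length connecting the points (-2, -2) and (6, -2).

Arc-length functional: J[y] = ∫ sqrt(1 + (y')^2) dx.
Lagrangian L = sqrt(1 + (y')^2) has no explicit y dependence, so ∂L/∂y = 0 and the Euler-Lagrange equation gives
    d/dx( y' / sqrt(1 + (y')^2) ) = 0  ⇒  y' / sqrt(1 + (y')^2) = const.
Hence y' is constant, so y(x) is affine.
Fitting the endpoints (-2, -2) and (6, -2):
    slope m = ((-2) − (-2)) / (6 − (-2)) = 0,
    intercept c = (-2) − m·(-2) = -2.
Extremal: y(x) = -2.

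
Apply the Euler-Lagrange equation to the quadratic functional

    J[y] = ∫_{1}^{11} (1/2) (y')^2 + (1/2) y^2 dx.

The Lagrangian is L = (1/2) (y')^2 + (1/2) y^2.
Compute ∂L/∂y = y, ∂L/∂y' = y'.
The Euler-Lagrange equation d/dx(∂L/∂y') − ∂L/∂y = 0 reduces to
    y'' − y = 0.
Its general solution is
    y(x) = A e^x + B e^(−x),
with A, B fixed by the endpoint conditions.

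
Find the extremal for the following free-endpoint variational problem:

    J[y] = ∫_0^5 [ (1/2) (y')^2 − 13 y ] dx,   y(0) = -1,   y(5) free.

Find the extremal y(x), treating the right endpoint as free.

The Lagrangian L = (1/2) (y')^2 − 13 y gives
    ∂L/∂y = −13,   ∂L/∂y' = y'.
Euler-Lagrange: d/dx(y') − (−13) = 0, i.e. y'' + 13 = 0, so
    y(x) = −(13/2) x^2 + C1 x + C2.
Fixed left endpoint y(0) = -1 ⇒ C2 = -1.
The right endpoint x = 5 is free, so the natural (transversality) condition is ∂L/∂y' |_{x=5} = 0, i.e. y'(5) = 0.
Compute y'(x) = −13 x + C1, so y'(5) = −65 + C1 = 0 ⇒ C1 = 65.
Therefore the extremal is
    y(x) = −(13/2) x^2 + 65 x − 1.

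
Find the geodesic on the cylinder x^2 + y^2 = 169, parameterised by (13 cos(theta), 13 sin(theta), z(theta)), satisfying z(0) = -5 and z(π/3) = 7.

Parameterise the cylinder of radius R = 13 as
    r(θ) = (13 cos θ, 13 sin θ, z(θ)).
The arc-length element is
    ds = sqrt(169 + (dz/dθ)^2) dθ,
so the Lagrangian is L = sqrt(169 + z'^2).
L depends on z' only, not on z or θ, so ∂L/∂z = 0 and
    ∂L/∂z' = z' / sqrt(169 + z'^2).
The Euler-Lagrange equation gives
    d/dθ( z' / sqrt(169 + z'^2) ) = 0,
so z' is constant. Integrating once:
    z(θ) = a θ + b,
a helix on the cylinder (a straight line when the cylinder is unrolled). The constants a, b are determined by the endpoint conditions.
With endpoint conditions z(0) = -5 and z(π/3) = 7: from z(0) = b we get b = -5, and a·π/3 + -5 = 7 gives a = 36/π, so
    z(θ) = (36/π) θ − 5.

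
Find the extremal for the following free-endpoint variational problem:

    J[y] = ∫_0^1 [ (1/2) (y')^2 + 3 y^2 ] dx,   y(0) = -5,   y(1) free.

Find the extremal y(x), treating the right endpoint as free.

The Lagrangian L = (1/2) (y')^2 + 3 y^2 gives
    ∂L/∂y = 6 y,   ∂L/∂y' = y'.
Euler-Lagrange: y'' − 6 y = 0.
With k = sqrt(6), the general solution is
    y(x) = A cosh(sqrt(6) x) + B sinh(sqrt(6) x).
Fixed left endpoint y(0) = -5 ⇒ A = -5.
The right endpoint x = 1 is free, so the natural (transversality) condition is ∂L/∂y' |_{x=1} = 0, i.e. y'(1) = 0.
Compute y'(x) = A k sinh(k x) + B k cosh(k x), so
    y'(1) = A k sinh(k·1) + B k cosh(k·1) = 0
    ⇒ B = −A tanh(k·1) = 5 tanh(sqrt(6)·1).
Therefore the extremal is
    y(x) = −5 cosh(sqrt(6) x) + 5 tanh(sqrt(6)·1) sinh(sqrt(6) x).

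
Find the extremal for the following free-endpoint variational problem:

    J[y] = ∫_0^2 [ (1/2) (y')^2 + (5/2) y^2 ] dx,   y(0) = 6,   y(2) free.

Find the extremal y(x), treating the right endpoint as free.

The Lagrangian L = (1/2) (y')^2 + (5/2) y^2 gives
    ∂L/∂y = 5 y,   ∂L/∂y' = y'.
Euler-Lagrange: y'' − 5 y = 0.
With k = sqrt(5), the general solution is
    y(x) = A cosh(sqrt(5) x) + B sinh(sqrt(5) x).
Fixed left endpoint y(0) = 6 ⇒ A = 6.
The right endpoint x = 2 is free, so the natural (transversality) condition is ∂L/∂y' |_{x=2} = 0, i.e. y'(2) = 0.
Compute y'(x) = A k sinh(k x) + B k cosh(k x), so
    y'(2) = A k sinh(k·2) + B k cosh(k·2) = 0
    ⇒ B = −A tanh(k·2) = − 6 tanh(sqrt(5)·2).
Therefore the extremal is
    y(x) = 6 cosh(sqrt(5) x) − 6 tanh(sqrt(5)·2) sinh(sqrt(5) x).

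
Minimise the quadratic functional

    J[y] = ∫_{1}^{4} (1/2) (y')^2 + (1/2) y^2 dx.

The Lagrangian is L = (1/2) (y')^2 + (1/2) y^2.
Compute ∂L/∂y = y, ∂L/∂y' = y'.
The Euler-Lagrange equation d/dx(∂L/∂y') − ∂L/∂y = 0 reduces to
    y'' − y = 0.
Its general solution is
    y(x) = A e^x + B e^(−x),
with A, B fixed by the endpoint conditions.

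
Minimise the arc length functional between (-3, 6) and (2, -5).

Arc-length functional: J[y] = ∫ sqrt(1 + (y')^2) dx.
Lagrangian L = sqrt(1 + (y')^2) has no explicit y dependence, so ∂L/∂y = 0 and the Euler-Lagrange equation gives
    d/dx( y' / sqrt(1 + (y')^2) ) = 0  ⇒  y' / sqrt(1 + (y')^2) = const.
Hence y' is constant, so y(x) is affine.
Fitting the endpoints (-3, 6) and (2, -5):
    slope m = ((-5) − 6) / (2 − (-3)) = -11/5,
    intercept c = 6 − m·(-3) = -3/5.
Extremal: y(x) = (-11/5) x - 3/5.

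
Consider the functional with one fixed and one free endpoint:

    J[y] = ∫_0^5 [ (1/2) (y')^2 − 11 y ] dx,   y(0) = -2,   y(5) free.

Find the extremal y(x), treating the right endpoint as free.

The Lagrangian L = (1/2) (y')^2 − 11 y gives
    ∂L/∂y = −11,   ∂L/∂y' = y'.
Euler-Lagrange: d/dx(y') − (−11) = 0, i.e. y'' + 11 = 0, so
    y(x) = −(11/2) x^2 + C1 x + C2.
Fixed left endpoint y(0) = -2 ⇒ C2 = -2.
The right endpoint x = 5 is free, so the natural (transversality) condition is ∂L/∂y' |_{x=5} = 0, i.e. y'(5) = 0.
Compute y'(x) = −11 x + C1, so y'(5) = −55 + C1 = 0 ⇒ C1 = 55.
Therefore the extremal is
    y(x) = −(11/2) x^2 + 55 x − 2.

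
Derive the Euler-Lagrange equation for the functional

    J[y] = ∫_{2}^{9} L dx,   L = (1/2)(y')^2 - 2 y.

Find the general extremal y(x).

The Lagrangian is L = (1/2)(y')^2 - 2 y.
∂L/∂y = -2.
∂L/∂y' = y'.
The Euler-Lagrange equation d/dx(∂L/∂y') − ∂L/∂y = 0 becomes:
    y'' + 2 = 0
General solution: y(x) = -x^2 + A x + B, where A and B are arbitrary constants fixed by the endpoint conditions.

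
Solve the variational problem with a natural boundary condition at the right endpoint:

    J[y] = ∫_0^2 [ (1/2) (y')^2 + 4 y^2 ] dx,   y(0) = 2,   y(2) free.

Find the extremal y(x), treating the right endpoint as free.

The Lagrangian L = (1/2) (y')^2 + 4 y^2 gives
    ∂L/∂y = 8 y,   ∂L/∂y' = y'.
Euler-Lagrange: y'' − 8 y = 0.
With k = sqrt(8), the general solution is
    y(x) = A cosh(sqrt(8) x) + B sinh(sqrt(8) x).
Fixed left endpoint y(0) = 2 ⇒ A = 2.
The right endpoint x = 2 is free, so the natural (transversality) condition is ∂L/∂y' |_{x=2} = 0, i.e. y'(2) = 0.
Compute y'(x) = A k sinh(k x) + B k cosh(k x), so
    y'(2) = A k sinh(k·2) + B k cosh(k·2) = 0
    ⇒ B = −A tanh(k·2) = − 2 tanh(sqrt(8)·2).
Therefore the extremal is
    y(x) = 2 cosh(sqrt(8) x) − 2 tanh(sqrt(8)·2) sinh(sqrt(8) x).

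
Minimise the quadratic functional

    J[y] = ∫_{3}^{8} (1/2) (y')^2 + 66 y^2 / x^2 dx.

The Lagrangian is L = (1/2) (y')^2 + 66 y^2 / x^2.
Compute ∂L/∂y = 132y/x^2, ∂L/∂y' = y'.
The Euler-Lagrange equation d/dx(∂L/∂y') − ∂L/∂y = 0 reduces to
    y'' − 132/x^2 · y = 0  (x > 0).
Its general solution is
    y(x) = A x^12 + B x^(-11),
with A, B fixed by the endpoint conditions.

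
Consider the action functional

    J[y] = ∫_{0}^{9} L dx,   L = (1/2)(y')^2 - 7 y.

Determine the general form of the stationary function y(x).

The Lagrangian is L = (1/2)(y')^2 - 7 y.
∂L/∂y = -7.
∂L/∂y' = y'.
The Euler-Lagrange equation d/dx(∂L/∂y') − ∂L/∂y = 0 becomes:
    y'' + 7 = 0
General solution: y(x) = -(7/2) x^2 + A x + B, where A and B are arbitrary constants fixed by the endpoint conditions.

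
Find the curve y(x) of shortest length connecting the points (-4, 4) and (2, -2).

Arc-length functional: J[y] = ∫ sqrt(1 + (y')^2) dx.
Lagrangian L = sqrt(1 + (y')^2) has no explicit y dependence, so ∂L/∂y = 0 and the Euler-Lagrange equation gives
    d/dx( y' / sqrt(1 + (y')^2) ) = 0  ⇒  y' / sqrt(1 + (y')^2) = const.
Hence y' is constant, so y(x) is affine.
Fitting the endpoints (-4, 4) and (2, -2):
    slope m = ((-2) − 4) / (2 − (-4)) = -1,
    intercept c = 4 − m·(-4) = 0.
Extremal: y(x) = -x.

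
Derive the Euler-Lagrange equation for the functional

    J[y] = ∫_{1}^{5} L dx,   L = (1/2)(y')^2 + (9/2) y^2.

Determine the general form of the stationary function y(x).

The Lagrangian is L = (1/2)(y')^2 + (9/2) y^2.
∂L/∂y = 9y.
∂L/∂y' = y'.
The Euler-Lagrange equation d/dx(∂L/∂y') − ∂L/∂y = 0 becomes:
    y'' - 9 y = 0
General solution: y(x) = A e^(3x) + B e^(-3x), where A and B are arbitrary constants fixed by the endpoint conditions.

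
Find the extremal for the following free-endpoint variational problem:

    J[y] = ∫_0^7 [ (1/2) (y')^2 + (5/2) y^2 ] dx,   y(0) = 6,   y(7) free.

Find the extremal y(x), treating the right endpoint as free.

The Lagrangian L = (1/2) (y')^2 + (5/2) y^2 gives
    ∂L/∂y = 5 y,   ∂L/∂y' = y'.
Euler-Lagrange: y'' − 5 y = 0.
With k = sqrt(5), the general solution is
    y(x) = A cosh(sqrt(5) x) + B sinh(sqrt(5) x).
Fixed left endpoint y(0) = 6 ⇒ A = 6.
The right endpoint x = 7 is free, so the natural (transversality) condition is ∂L/∂y' |_{x=7} = 0, i.e. y'(7) = 0.
Compute y'(x) = A k sinh(k x) + B k cosh(k x), so
    y'(7) = A k sinh(k·7) + B k cosh(k·7) = 0
    ⇒ B = −A tanh(k·7) = − 6 tanh(sqrt(5)·7).
Therefore the extremal is
    y(x) = 6 cosh(sqrt(5) x) − 6 tanh(sqrt(5)·7) sinh(sqrt(5) x).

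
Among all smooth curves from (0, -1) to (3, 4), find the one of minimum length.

Arc-length functional: J[y] = ∫ sqrt(1 + (y')^2) dx.
Lagrangian L = sqrt(1 + (y')^2) has no explicit y dependence, so ∂L/∂y = 0 and the Euler-Lagrange equation gives
    d/dx( y' / sqrt(1 + (y')^2) ) = 0  ⇒  y' / sqrt(1 + (y')^2) = const.
Hence y' is constant, so y(x) is affine.
Fitting the endpoints (0, -1) and (3, 4):
    slope m = (4 − (-1)) / (3 − 0) = 5/3,
    intercept c = (-1) − m·0 = -1.
Extremal: y(x) = (5/3) x - 1.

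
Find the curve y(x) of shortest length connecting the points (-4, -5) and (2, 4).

Arc-length functional: J[y] = ∫ sqrt(1 + (y')^2) dx.
Lagrangian L = sqrt(1 + (y')^2) has no explicit y dependence, so ∂L/∂y = 0 and the Euler-Lagrange equation gives
    d/dx( y' / sqrt(1 + (y')^2) ) = 0  ⇒  y' / sqrt(1 + (y')^2) = const.
Hence y' is constant, so y(x) is affine.
Fitting the endpoints (-4, -5) and (2, 4):
    slope m = (4 − (-5)) / (2 − (-4)) = 3/2,
    intercept c = (-5) − m·(-4) = 1.
Extremal: y(x) = (3/2) x + 1.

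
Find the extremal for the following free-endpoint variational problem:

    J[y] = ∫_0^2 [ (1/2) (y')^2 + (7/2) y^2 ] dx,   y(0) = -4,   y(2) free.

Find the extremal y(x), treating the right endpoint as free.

The Lagrangian L = (1/2) (y')^2 + (7/2) y^2 gives
    ∂L/∂y = 7 y,   ∂L/∂y' = y'.
Euler-Lagrange: y'' − 7 y = 0.
With k = sqrt(7), the general solution is
    y(x) = A cosh(sqrt(7) x) + B sinh(sqrt(7) x).
Fixed left endpoint y(0) = -4 ⇒ A = -4.
The right endpoint x = 2 is free, so the natural (transversality) condition is ∂L/∂y' |_{x=2} = 0, i.e. y'(2) = 0.
Compute y'(x) = A k sinh(k x) + B k cosh(k x), so
    y'(2) = A k sinh(k·2) + B k cosh(k·2) = 0
    ⇒ B = −A tanh(k·2) = 4 tanh(sqrt(7)·2).
Therefore the extremal is
    y(x) = −4 cosh(sqrt(7) x) + 4 tanh(sqrt(7)·2) sinh(sqrt(7) x).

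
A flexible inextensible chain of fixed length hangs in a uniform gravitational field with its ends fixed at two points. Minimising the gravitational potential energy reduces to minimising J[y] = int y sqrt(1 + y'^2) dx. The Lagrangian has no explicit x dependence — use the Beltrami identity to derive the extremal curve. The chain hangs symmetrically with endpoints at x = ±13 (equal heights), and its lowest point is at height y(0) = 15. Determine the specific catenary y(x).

The Lagrangian L(y, y') = y sqrt(1 + y'^2) has no explicit x dependence, so the Beltrami identity applies:
    L − y' ∂L/∂y' = C.
Compute ∂L/∂y' = y · y' / sqrt(1 + y'^2). Then
    L − y' ∂L/∂y'
    = y sqrt(1 + y'^2) − y · y'^2 / sqrt(1 + y'^2)
    = y (1 + y'^2 − y'^2) / sqrt(1 + y'^2)
    = y / sqrt(1 + y'^2) = C.
Squaring gives y^2 = C^2 (1 + y'^2), i.e.
    y'^2 = y^2 / C^2 − 1.
Separating variables,
    dy / sqrt(y^2 − C^2) = dx / C,
and integrating gives arccosh(y / C) = (x − a)/C, so
    y(x) = C cosh((x − a)/C),
the catenary. The constants C and a are fixed by the two endpoint conditions (and, for the hanging-chain problem, the length constraint selects C).
Now fit the given data. The endpoints x = ±13 are symmetric at equal height, so the catenary is even about its minimum: a = 0 and y(x) = C cosh(x/C). The lowest point is y(0) = C cosh(0) = C, and we are told y(0) = 15, so C = 15. Therefore
    y(x) = 15 cosh(x/15),
and at the endpoints
    y(±13) = 15 cosh(13/15).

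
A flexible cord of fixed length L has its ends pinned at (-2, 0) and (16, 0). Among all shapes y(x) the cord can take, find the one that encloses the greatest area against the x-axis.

Set up the augmented Lagrangian using a multiplier λ for the length constraint:
    F(y, y') = y − λ sqrt(1 + y'^2).
F has no explicit x dependence, so the Beltrami identity yields a first integral
    F − y' ∂F/∂y' = C.
Compute ∂F/∂y' = −λ y' / sqrt(1 + y'^2). Then
    y − λ sqrt(1 + y'^2) + λ y'^2 / sqrt(1 + y'^2) = C
    ⇒  y − λ / sqrt(1 + y'^2) = C.
Solving for y' and integrating gives
    (x − a)^2 + (y − b)^2 = λ^2,
a circular arc of radius λ. The constants a, b are determined by the endpoint conditions y(-2) = y(16) = 0, and λ is fixed implicitly by the length constraint
    ∫_{-2}^{16} sqrt(1 + y'^2) dx = L.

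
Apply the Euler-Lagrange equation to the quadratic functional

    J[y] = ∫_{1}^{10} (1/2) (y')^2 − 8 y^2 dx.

The Lagrangian is L = (1/2) (y')^2 − 8 y^2.
Compute ∂L/∂y = -16y, ∂L/∂y' = y'.
The Euler-Lagrange equation d/dx(∂L/∂y') − ∂L/∂y = 0 reduces to
    y'' + 16 y = 0.
Its general solution is
    y(x) = A sin(4x) + B cos(4x),
with A, B fixed by the endpoint conditions.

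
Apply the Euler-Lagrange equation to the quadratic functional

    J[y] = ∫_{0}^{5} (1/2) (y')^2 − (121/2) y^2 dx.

The Lagrangian is L = (1/2) (y')^2 − (121/2) y^2.
Compute ∂L/∂y = -121y, ∂L/∂y' = y'.
The Euler-Lagrange equation d/dx(∂L/∂y') − ∂L/∂y = 0 reduces to
    y'' + 121 y = 0.
Its general solution is
    y(x) = A sin(11x) + B cos(11x),
with A, B fixed by the endpoint conditions.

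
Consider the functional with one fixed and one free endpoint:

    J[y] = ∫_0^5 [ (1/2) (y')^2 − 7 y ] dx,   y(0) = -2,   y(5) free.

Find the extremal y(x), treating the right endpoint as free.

The Lagrangian L = (1/2) (y')^2 − 7 y gives
    ∂L/∂y = −7,   ∂L/∂y' = y'.
Euler-Lagrange: d/dx(y') − (−7) = 0, i.e. y'' + 7 = 0, so
    y(x) = −(7/2) x^2 + C1 x + C2.
Fixed left endpoint y(0) = -2 ⇒ C2 = -2.
The right endpoint x = 5 is free, so the natural (transversality) condition is ∂L/∂y' |_{x=5} = 0, i.e. y'(5) = 0.
Compute y'(x) = −7 x + C1, so y'(5) = −35 + C1 = 0 ⇒ C1 = 35.
Therefore the extremal is
    y(x) = −(7/2) x^2 + 35 x − 2.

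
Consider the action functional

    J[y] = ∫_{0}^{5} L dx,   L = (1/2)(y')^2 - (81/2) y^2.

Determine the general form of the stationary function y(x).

The Lagrangian is L = (1/2)(y')^2 - (81/2) y^2.
∂L/∂y = -81y.
∂L/∂y' = y'.
The Euler-Lagrange equation d/dx(∂L/∂y') − ∂L/∂y = 0 becomes:
    y'' + 81 y = 0
General solution: y(x) = A sin(9x) + B cos(9x), where A and B are arbitrary constants fixed by the endpoint conditions.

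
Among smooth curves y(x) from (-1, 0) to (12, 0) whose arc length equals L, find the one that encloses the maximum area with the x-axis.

Set up the augmented Lagrangian using a multiplier λ for the length constraint:
    F(y, y') = y − λ sqrt(1 + y'^2).
F has no explicit x dependence, so the Beltrami identity yields a first integral
    F − y' ∂F/∂y' = C.
Compute ∂F/∂y' = −λ y' / sqrt(1 + y'^2). Then
    y − λ sqrt(1 + y'^2) + λ y'^2 / sqrt(1 + y'^2) = C
    ⇒  y − λ / sqrt(1 + y'^2) = C.
Solving for y' and integrating gives
    (x − a)^2 + (y − b)^2 = λ^2,
a circular arc of radius λ. The constants a, b are determined by the endpoint conditions y(-1) = y(12) = 0, and λ is fixed implicitly by the length constraint
    ∫_{-1}^{12} sqrt(1 + y'^2) dx = L.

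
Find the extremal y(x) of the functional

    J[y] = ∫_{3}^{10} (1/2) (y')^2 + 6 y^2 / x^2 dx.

The Lagrangian is L = (1/2) (y')^2 + 6 y^2 / x^2.
Compute ∂L/∂y = 12y/x^2, ∂L/∂y' = y'.
The Euler-Lagrange equation d/dx(∂L/∂y') − ∂L/∂y = 0 reduces to
    y'' − 12/x^2 · y = 0  (x > 0).
Its general solution is
    y(x) = A x^4 + B x^(-3),
with A, B fixed by the endpoint conditions.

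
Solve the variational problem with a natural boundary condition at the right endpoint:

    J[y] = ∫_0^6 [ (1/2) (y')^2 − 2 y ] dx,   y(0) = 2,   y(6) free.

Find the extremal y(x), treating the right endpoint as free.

The Lagrangian L = (1/2) (y')^2 − 2 y gives
    ∂L/∂y = −2,   ∂L/∂y' = y'.
Euler-Lagrange: d/dx(y') − (−2) = 0, i.e. y'' + 2 = 0, so
    y(x) = −(2/2) x^2 + C1 x + C2.
Fixed left endpoint y(0) = 2 ⇒ C2 = 2.
The right endpoint x = 6 is free, so the natural (transversality) condition is ∂L/∂y' |_{x=6} = 0, i.e. y'(6) = 0.
Compute y'(x) = −2 x + C1, so y'(6) = −12 + C1 = 0 ⇒ C1 = 12.
Therefore the extremal is
    y(x) = −x^2 + 12 x + 2.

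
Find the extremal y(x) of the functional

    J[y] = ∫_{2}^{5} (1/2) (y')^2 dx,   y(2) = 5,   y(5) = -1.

The Lagrangian is L = (1/2) (y')^2.
Compute ∂L/∂y = 0, ∂L/∂y' = y'.
The Euler-Lagrange equation d/dx(∂L/∂y') − ∂L/∂y = 0 reduces to
    y'' = 0.
Its general solution is
    y(x) = A x + B,
with A, B fixed by the endpoint conditions.
Applying the endpoint conditions y(2) = 5 and y(5) = -1: solve A·2 + B = 5 and A·5 + B = -1. Subtracting gives A(5 − 2) = -1 − 5, so A = -2, and B = 5 − A·2 = 9. Therefore
    y(x) = -2 x + 9.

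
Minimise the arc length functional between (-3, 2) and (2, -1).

Arc-length functional: J[y] = ∫ sqrt(1 + (y')^2) dx.
Lagrangian L = sqrt(1 + (y')^2) has no explicit y dependence, so ∂L/∂y = 0 and the Euler-Lagrange equation gives
    d/dx( y' / sqrt(1 + (y')^2) ) = 0  ⇒  y' / sqrt(1 + (y')^2) = const.
Hence y' is constant, so y(x) is affine.
Fitting the endpoints (-3, 2) and (2, -1):
    slope m = ((-1) − 2) / (2 − (-3)) = -3/5,
    intercept c = 2 − m·(-3) = 1/5.
Extremal: y(x) = (-3/5) x + 1/5.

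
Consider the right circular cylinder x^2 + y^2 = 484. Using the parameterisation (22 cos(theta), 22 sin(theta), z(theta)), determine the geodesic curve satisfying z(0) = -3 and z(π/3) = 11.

Parameterise the cylinder of radius R = 22 as
    r(θ) = (22 cos θ, 22 sin θ, z(θ)).
The arc-length element is
    ds = sqrt(484 + (dz/dθ)^2) dθ,
so the Lagrangian is L = sqrt(484 + z'^2).
L depends on z' only, not on z or θ, so ∂L/∂z = 0 and
    ∂L/∂z' = z' / sqrt(484 + z'^2).
The Euler-Lagrange equation gives
    d/dθ( z' / sqrt(484 + z'^2) ) = 0,
so z' is constant. Integrating once:
    z(θ) = a θ + b,
a helix on the cylinder (a straight line when the cylinder is unrolled). The constants a, b are determined by the endpoint conditions.
With endpoint conditions z(0) = -3 and z(π/3) = 11: from z(0) = b we get b = -3, and a·π/3 + -3 = 11 gives a = 42/π, so
    z(θ) = (42/π) θ − 3.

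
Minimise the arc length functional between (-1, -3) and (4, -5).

Arc-length functional: J[y] = ∫ sqrt(1 + (y')^2) dx.
Lagrangian L = sqrt(1 + (y')^2) has no explicit y dependence, so ∂L/∂y = 0 and the Euler-Lagrange equation gives
    d/dx( y' / sqrt(1 + (y')^2) ) = 0  ⇒  y' / sqrt(1 + (y')^2) = const.
Hence y' is constant, so y(x) is affine.
Fitting the endpoints (-1, -3) and (4, -5):
    slope m = ((-5) − (-3)) / (4 − (-1)) = -2/5,
    intercept c = (-3) − m·(-1) = -17/5.
Extremal: y(x) = (-2/5) x - 17/5.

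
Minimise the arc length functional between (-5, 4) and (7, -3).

Arc-length functional: J[y] = ∫ sqrt(1 + (y')^2) dx.
Lagrangian L = sqrt(1 + (y')^2) has no explicit y dependence, so ∂L/∂y = 0 and the Euler-Lagrange equation gives
    d/dx( y' / sqrt(1 + (y')^2) ) = 0  ⇒  y' / sqrt(1 + (y')^2) = const.
Hence y' is constant, so y(x) is affine.
Fitting the endpoints (-5, 4) and (7, -3):
    slope m = ((-3) − 4) / (7 − (-5)) = -7/12,
    intercept c = 4 − m·(-5) = 13/12.
Extremal: y(x) = (-7/12) x + 13/12.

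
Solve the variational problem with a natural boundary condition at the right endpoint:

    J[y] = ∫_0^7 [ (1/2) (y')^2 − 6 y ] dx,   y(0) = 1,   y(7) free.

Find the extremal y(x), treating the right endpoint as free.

The Lagrangian L = (1/2) (y')^2 − 6 y gives
    ∂L/∂y = −6,   ∂L/∂y' = y'.
Euler-Lagrange: d/dx(y') − (−6) = 0, i.e. y'' + 6 = 0, so
    y(x) = −(6/2) x^2 + C1 x + C2.
Fixed left endpoint y(0) = 1 ⇒ C2 = 1.
The right endpoint x = 7 is free, so the natural (transversality) condition is ∂L/∂y' |_{x=7} = 0, i.e. y'(7) = 0.
Compute y'(x) = −6 x + C1, so y'(7) = −42 + C1 = 0 ⇒ C1 = 42.
Therefore the extremal is
    y(x) = −3 x^2 + 42 x + 1.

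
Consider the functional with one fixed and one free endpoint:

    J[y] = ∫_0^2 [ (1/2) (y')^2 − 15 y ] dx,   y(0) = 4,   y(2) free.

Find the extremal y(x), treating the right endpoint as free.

The Lagrangian L = (1/2) (y')^2 − 15 y gives
    ∂L/∂y = −15,   ∂L/∂y' = y'.
Euler-Lagrange: d/dx(y') − (−15) = 0, i.e. y'' + 15 = 0, so
    y(x) = −(15/2) x^2 + C1 x + C2.
Fixed left endpoint y(0) = 4 ⇒ C2 = 4.
The right endpoint x = 2 is free, so the natural (transversality) condition is ∂L/∂y' |_{x=2} = 0, i.e. y'(2) = 0.
Compute y'(x) = −15 x + C1, so y'(2) = −30 + C1 = 0 ⇒ C1 = 30.
Therefore the extremal is
    y(x) = −(15/2) x^2 + 30 x + 4.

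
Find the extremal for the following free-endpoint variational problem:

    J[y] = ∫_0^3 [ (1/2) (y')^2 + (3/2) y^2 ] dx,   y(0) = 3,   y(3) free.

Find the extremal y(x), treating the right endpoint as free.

The Lagrangian L = (1/2) (y')^2 + (3/2) y^2 gives
    ∂L/∂y = 3 y,   ∂L/∂y' = y'.
Euler-Lagrange: y'' − 3 y = 0.
With k = sqrt(3), the general solution is
    y(x) = A cosh(sqrt(3) x) + B sinh(sqrt(3) x).
Fixed left endpoint y(0) = 3 ⇒ A = 3.
The right endpoint x = 3 is free, so the natural (transversality) condition is ∂L/∂y' |_{x=3} = 0, i.e. y'(3) = 0.
Compute y'(x) = A k sinh(k x) + B k cosh(k x), so
    y'(3) = A k sinh(k·3) + B k cosh(k·3) = 0
    ⇒ B = −A tanh(k·3) = − 3 tanh(sqrt(3)·3).
Therefore the extremal is
    y(x) = 3 cosh(sqrt(3) x) − 3 tanh(sqrt(3)·3) sinh(sqrt(3) x).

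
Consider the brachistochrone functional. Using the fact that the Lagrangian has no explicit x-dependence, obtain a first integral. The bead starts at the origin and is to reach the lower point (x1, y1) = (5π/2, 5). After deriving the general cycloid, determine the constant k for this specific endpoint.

The Lagrangian L = sqrt((1 + y'^2) / y) has no explicit x dependence, so the Beltrami identity applies:
    L − y' ∂L/∂y' = C.
Compute ∂L/∂y' = y' / sqrt(y (1 + y'^2)).
Substitute:
    sqrt((1 + y'^2)/y) − y'·y' / sqrt(y (1 + y'^2))
    = (1 + y'^2) / sqrt(y (1 + y'^2)) − y'^2 / sqrt(y (1 + y'^2))
    = 1 / sqrt(y (1 + y'^2)) = C.
Squaring and rearranging gives the first integral
    y (1 + y'^2) = 1/C^2 =: k   (constant).
Solving this first-order ODE by the substitution
    y = (k/2)(1 − cos θ)
yields the cycloid parameterisation
    x(θ) = (k/2)(θ − sin θ),   y(θ) = (k/2)(1 − cos θ).
The constant k is fixed by the endpoint condition.
Now fit the given lower endpoint (x1, y1) = (5π/2, 5). At the bottom of the first arch (θ = π), the parametric equations give
    y(π) = (k/2)(1 − cos π) = k,
    x(π) = (k/2)(π − sin π) = kπ/2.
Matching y(π) = 5 gives k = 5, consistent with x(π) = 5π/2. Therefore the specific cycloid is
    x(θ) = (5/2)(θ − sin θ),   y(θ) = (5/2)(1 − cos θ).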